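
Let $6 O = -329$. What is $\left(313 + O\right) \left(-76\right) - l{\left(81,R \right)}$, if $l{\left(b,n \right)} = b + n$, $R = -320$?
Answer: $- \frac{58145}{3} \approx -19382.0$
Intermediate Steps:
$O = - \frac{329}{6}$ ($O = \frac{1}{6} \left(-329\right) = - \frac{329}{6} \approx -54.833$)
$\left(313 + O\right) \left(-76\right) - l{\left(81,R \right)} = \left(313 - \frac{329}{6}\right) \left(-76\right) - \left(81 - 320\right) = \frac{1549}{6} \left(-76\right) - -239 = - \frac{58862}{3} + 239 = - \frac{58145}{3}$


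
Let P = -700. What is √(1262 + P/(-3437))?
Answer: √304293322/491 ≈ 35.528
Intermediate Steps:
√(1262 + P/(-3437)) = √(1262 - 700/(-3437)) = √(1262 - 700*(-1/3437)) = √(1262 + 100/491) = √(619742/491) = √304293322/491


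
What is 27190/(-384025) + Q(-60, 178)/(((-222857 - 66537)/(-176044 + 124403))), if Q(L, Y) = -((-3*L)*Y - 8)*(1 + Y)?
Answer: -1624400887880658/1587636155 ≈ -1.0232e+6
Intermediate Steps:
Q(L, Y) = -(1 + Y)*(-8 - 3*L*Y) (Q(L, Y) = -(-3*L*Y - 8)*(1 + Y) = -(-8 - 3*L*Y)*(1 + Y) = -(1 + Y)*(-8 - 3*L*Y))
27190/(-384025) + Q(-60, 178)/(((-222857 - 66537)/(-176044 + 124403))) = 27190/(-384025) + (8 + 8*178 + 3*(-60)*178 + 3*(-60)*178²)/(((-222857 - 66537)/(-176044 + 124403))) = 27190*(-1/384025) + (8 + 1424 - 32040 + 3*(-60)*31684)/((-289394/(-51641))) = -5438/76805 + (8 + 1424 - 32040 - 5703120)/((-289394*(-1/51641))) = -5438/76805 - 5733728/289394/51641 = -5438/76805 - 5733728*51641/289394 = -5438/76805 - 21149674832/20671 = -1624400887880658/1587636155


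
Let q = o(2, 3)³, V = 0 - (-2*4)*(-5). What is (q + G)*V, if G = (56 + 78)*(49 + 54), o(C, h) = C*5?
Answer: -592080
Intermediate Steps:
o(C, h) = 5*C
V = -40 (V = 0 - (-8)*(-5) = 0 - 1*40 = 0 - 40 = -40)
q = 1000 (q = (5*2)³ = 10³ = 1000)
G = 13802 (G = 134*103 = 13802)
(q + G)*V = (1000 + 13802)*(-40) = 14802*(-40) = -592080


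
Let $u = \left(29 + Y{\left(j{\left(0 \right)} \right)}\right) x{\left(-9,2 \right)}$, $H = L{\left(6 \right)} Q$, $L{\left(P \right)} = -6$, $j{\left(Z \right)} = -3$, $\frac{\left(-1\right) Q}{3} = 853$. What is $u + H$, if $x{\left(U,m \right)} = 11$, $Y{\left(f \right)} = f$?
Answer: $15640$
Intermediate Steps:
$Q = -2559$ ($Q = \left(-3\right) 853 = -2559$)
$H = 15354$ ($H = \left(-6\right) \left(-2559\right) = 15354$)
$u = 286$ ($u = \left(29 - 3\right) 11 = 26 \cdot 11 = 286$)
$u + H = 286 + 15354 = 15640$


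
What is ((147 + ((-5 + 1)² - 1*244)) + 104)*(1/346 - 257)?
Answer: -2045183/346 ≈ -5910.9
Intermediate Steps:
((147 + ((-5 + 1)² - 1*244)) + 104)*(1/346 - 257) = ((147 + ((-4)² - 244)) + 104)*(1/346 - 257) = ((147 + (16 - 244)) + 104)*(-88921/346) = ((147 - 228) + 104)*(-88921/346) = (-81 + 104)*(-88921/346) = 23*(-88921/346) = -2045183/346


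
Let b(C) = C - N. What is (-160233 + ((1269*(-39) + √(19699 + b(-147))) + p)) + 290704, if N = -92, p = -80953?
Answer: 27 + 2*√4911 ≈ 167.16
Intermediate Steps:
b(C) = 92 + C (b(C) = C - 1*(-92) = C + 92 = 92 + C)
(-160233 + ((1269*(-39) + √(19699 + b(-147))) + p)) + 290704 = (-160233 + ((1269*(-39) + √(19699 + (92 - 147))) - 80953)) + 290704 = (-160233 + ((-49491 + √(19699 - 55)) - 80953)) + 290704 = (-160233 + ((-49491 + √19644) - 80953)) + 290704 = (-160233 + ((-49491 + 2*√4911) - 80953)) + 290704 = (-160233 + (-130444 + 2*√4911)) + 290704 = (-290677 + 2*√4911) + 290704 = 27 + 2*√4911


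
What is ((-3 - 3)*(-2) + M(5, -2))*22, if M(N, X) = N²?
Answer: 814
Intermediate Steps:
((-3 - 3)*(-2) + M(5, -2))*22 = ((-3 - 3)*(-2) + 5²)*22 = (-6*(-2) + 25)*22 = (12 + 25)*22 = 37*22 = 814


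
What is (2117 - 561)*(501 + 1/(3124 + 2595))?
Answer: 4458282320/5719 ≈ 7.7956e+5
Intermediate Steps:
(2117 - 561)*(501 + 1/(3124 + 2595)) = 1556*(501 + 1/5719) = 1556*(2865220/5719) = 4458282320/5719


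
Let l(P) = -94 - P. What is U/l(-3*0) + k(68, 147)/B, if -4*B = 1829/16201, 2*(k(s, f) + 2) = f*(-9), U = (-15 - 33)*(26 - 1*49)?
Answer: 2019870730/85963 ≈ 23497.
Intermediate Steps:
U = 1104 (U = -48*(26 - 49) = -48*(-23) = 1104)
k(s, f) = -2 - 9*f/2 (k(s, f) = -2 + (f*(-9))/2 = -2 + (-9*f)/2 = -2 - 9*f/2)
B = -1829/64804 (B = -1829/(4*16201) = -1/4*1829/16201 = -1829/64804 ≈ -0.028224)
U/l(-3*0) + k(68, 147)/B = 1104/(-94 - (-3)*0) + (-2 - 9/2*147)/(-1829/64804) = 1104/(-94 - 1*0) + (-2 - 1323/2)*(-64804/1829) = 1104/(-94 + 0) - 1327/2*(-64804/1829) = 1104/(-94) + 42997454/1829 = 1104*(-1/94) + 42997454/1829 = -552/47 + 42997454/1829 = 2019870730/85963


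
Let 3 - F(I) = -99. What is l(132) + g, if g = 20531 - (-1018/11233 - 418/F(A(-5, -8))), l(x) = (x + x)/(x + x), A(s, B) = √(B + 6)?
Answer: 11764833371/572883 ≈ 20536.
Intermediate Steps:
A(s, B) = √(6 + B)
F(I) = 102 (F(I) = 3 - 1*(-99) = 3 + 99 = 102)
l(x) = 1 (l(x) = (2*x)/((2*x)) = (2*x)*(1/(2*x)) = 1)
g = 11764260488/572883 (g = 20531 - (-1018/11233 - 418/102) = 20531 - (-1018*1/11233 - 418*1/102) = 20531 - (-1018/11233 - 209/51) = 20531 - 1*(-2399615/572883) = 20531 + 2399615/572883 = 11764260488/572883 ≈ 20535.)
l(132) + g = 1 + 11764260488/572883 = 11764833371/572883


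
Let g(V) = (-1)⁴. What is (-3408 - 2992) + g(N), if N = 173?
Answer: -6399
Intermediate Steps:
g(V) = 1
(-3408 - 2992) + g(N) = (-3408 - 2992) + 1 = -6400 + 1 = -6399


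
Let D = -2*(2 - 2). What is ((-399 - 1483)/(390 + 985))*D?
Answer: 0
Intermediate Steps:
D = 0 (D = -2*0 = 0)
((-399 - 1483)/(390 + 985))*D = ((-399 - 1483)/(390 + 985))*0 = -1882/1375*0 = 0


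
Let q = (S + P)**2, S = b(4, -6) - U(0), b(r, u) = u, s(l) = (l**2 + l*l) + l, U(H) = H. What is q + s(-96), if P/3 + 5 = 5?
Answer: 18372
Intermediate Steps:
P = 0 (P = -15 + 3*5 = -15 + 15 = 0)
s(l) = l + 2*l**2 (s(l) = (l**2 + l**2) + l = 2*l**2 + l = l + 2*l**2)
S = -6 (S = -6 - 1*0 = -6 + 0 = -6)
q = 36 (q = (-6 + 0)**2 = (-6)**2 = 36)
q + s(-96) = 36 - 96*(1 + 2*(-96)) = 36 - 96*(1 - 192) = 36 - 96*(-191) = 36 + 18336 = 18372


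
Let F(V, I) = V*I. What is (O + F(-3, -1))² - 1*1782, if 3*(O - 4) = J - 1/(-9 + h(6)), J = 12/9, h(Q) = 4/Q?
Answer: -87377894/50625 ≈ -1726.0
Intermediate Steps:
J = 4/3 (J = 12*(⅑) = 4/3 ≈ 1.3333)
O = 1009/225 (O = 4 + (4/3 - 1/(-9 + 4/6))/3 = 4 + (4/3 - 1/(-9 + 4*(⅙)))/3 = 4 + (4/3 - 1/(-9 + ⅔))/3 = 4 + (4/3 - 1/(-25/3))/3 = 4 + (4/3 - 1*(-3/25))/3 = 4 + (4/3 + 3/25)/3 = 4 + (⅓)*(109/75) = 4 + 109/225 = 1009/225 ≈ 4.4844)
F(V, I) = I*V
(O + F(-3, -1))² - 1*1782 = (1009/225 - 1*(-3))² - 1*1782 = (1009/225 + 3)² - 1782 = (1684/225)² - 1782 = 2835856/50625 - 1782 = -87377894/50625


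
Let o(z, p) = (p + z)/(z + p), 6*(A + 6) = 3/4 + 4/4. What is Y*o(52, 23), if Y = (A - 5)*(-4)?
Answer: 257/6 ≈ 42.833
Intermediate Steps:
A = -137/24 (A = -6 + (3/4 + 4/4)/6 = -6 + (3*(¼) + 4*(¼))/6 = -6 + (¾ + 1)/6 = -6 + (⅙)*(7/4) = -6 + 7/24 = -137/24 ≈ -5.7083)
o(z, p) = 1 (o(z, p) = (p + z)/(p + z) = 1)
Y = 257/6 (Y = (-137/24 - 5)*(-4) = -257/24*(-4) = 257/6 ≈ 42.833)
Y*o(52, 23) = (257/6)*1 = 257/6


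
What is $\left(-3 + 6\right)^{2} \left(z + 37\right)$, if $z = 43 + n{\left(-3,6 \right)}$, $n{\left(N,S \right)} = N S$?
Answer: $558$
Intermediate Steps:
$z = 25$ ($z = 43 - 18 = 25$)
$\left(-3 + 6\right)^{2} \left(z + 37\right) = \left(-3 + 6\right)^{2} \left(25 + 37\right) = 3^{2} \cdot 62 = 9 \cdot 62 = 558$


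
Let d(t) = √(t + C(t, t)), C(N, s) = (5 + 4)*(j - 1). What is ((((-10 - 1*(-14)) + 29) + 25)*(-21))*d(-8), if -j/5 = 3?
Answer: -2436*I*√38 ≈ -15017.0*I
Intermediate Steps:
j = -15 (j = -5*3 = -15)
C(N, s) = -144 (C(N, s) = (5 + 4)*(-15 - 1) = 9*(-16) = -144)
d(t) = √(-144 + t) (d(t) = √(t - 144) = √(-144 + t))
((((-10 - 1*(-14)) + 29) + 25)*(-21))*d(-8) = ((((-10 - 1*(-14)) + 29) + 25)*(-21))*√(-144 - 8) = ((((-10 + 14) + 29) + 25)*(-21))*√(-152) = (((4 + 29) + 25)*(-21))*(2*I*√38) = ((33 + 25)*(-21))*(2*I*√38) = (58*(-21))*(2*I*√38) = -2436*I*√38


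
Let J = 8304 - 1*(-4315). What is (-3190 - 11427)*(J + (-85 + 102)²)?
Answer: -188676236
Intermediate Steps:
J = 12619 (J = 8304 + 4315 = 12619)
(-3190 - 11427)*(J + (-85 + 102)²) = (-3190 - 11427)*(12619 + (-85 + 102)²) = -14617*(12619 + 17²) = -14617*(12619 + 289) = -14617*12908 = -188676236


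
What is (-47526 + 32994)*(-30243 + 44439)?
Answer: -206296272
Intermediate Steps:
(-47526 + 32994)*(-30243 + 44439) = -14532*14196 = -206296272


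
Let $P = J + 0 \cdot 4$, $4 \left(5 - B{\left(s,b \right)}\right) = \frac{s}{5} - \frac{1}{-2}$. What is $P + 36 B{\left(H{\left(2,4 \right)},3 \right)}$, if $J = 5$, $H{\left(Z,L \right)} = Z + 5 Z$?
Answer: $\frac{1589}{10} \approx 158.9$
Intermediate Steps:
$H{\left(Z,L \right)} = 6 Z$
$B{\left(s,b \right)} = \frac{39}{8} - \frac{s}{20}$ ($B{\left(s,b \right)} = 5 - \frac{\frac{s}{5} - \frac{1}{-2}}{4} = 5 - \frac{s \frac{1}{5} - - \frac{1}{2}}{4} = 5 - \frac{\frac{s}{5} + \frac{1}{2}}{4} = 5 - \frac{\frac{1}{2} + \frac{s}{5}}{4} = 5 - \left(\frac{1}{8} + \frac{s}{20}\right) = \frac{39}{8} - \frac{s}{20}$)
$P = 5$ ($P = 5 + 0 \cdot 4 = 5 + 0 = 5$)
$P + 36 B{\left(H{\left(2,4 \right)},3 \right)} = 5 + 36 \left(\frac{39}{8} - \frac{6 \cdot 2}{20}\right) = 5 + 36 \left(\frac{39}{8} - \frac{3}{5}\right) = 5 + 36 \cdot \frac{171}{40} = 5 + \frac{1539}{10} = \frac{1589}{10}$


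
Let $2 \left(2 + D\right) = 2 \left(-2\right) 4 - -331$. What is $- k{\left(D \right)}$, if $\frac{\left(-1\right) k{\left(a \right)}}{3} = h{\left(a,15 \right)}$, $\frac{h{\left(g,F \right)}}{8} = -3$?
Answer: $-72$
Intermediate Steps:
$h{\left(g,F \right)} = -24$ ($h{\left(g,F \right)} = 8 \left(-3\right) = -24$)
$D = \frac{311}{2}$ ($D = -2 + \frac{2 \left(-2\right) 4 - -331}{2} = -2 + \frac{\left(-4\right) 4 + 331}{2} = -2 + \frac{-16 + 331}{2} = -2 + \frac{1}{2} \cdot 315 = -2 + \frac{315}{2} = \frac{311}{2} \approx 155.5$)
$k{\left(a \right)} = 72$ ($k{\left(a \right)} = \left(-3\right) \left(-24\right) = 72$)
$- k{\left(D \right)} = \left(-1\right) 72 = -72$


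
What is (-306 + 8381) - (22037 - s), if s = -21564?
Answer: -35526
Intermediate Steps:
(-306 + 8381) - (22037 - s) = (-306 + 8381) - (22037 - 1*(-21564)) = 8075 - (22037 + 21564) = 8075 - 1*43601 = 8075 - 43601 = -35526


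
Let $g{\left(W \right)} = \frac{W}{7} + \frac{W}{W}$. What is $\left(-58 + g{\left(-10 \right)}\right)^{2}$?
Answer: $\frac{167281}{49} \approx 3413.9$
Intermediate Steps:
$g{\left(W \right)} = 1 + \frac{W}{7}$ ($g{\left(W \right)} = W \frac{1}{7} + 1 = \frac{W}{7} + 1 = 1 + \frac{W}{7}$)
$\left(-58 + g{\left(-10 \right)}\right)^{2} = \left(-58 + \left(1 + \frac{1}{7} \left(-10\right)\right)\right)^{2} = \left(-58 + \left(1 - \frac{10}{7}\right)\right)^{2} = \left(-58 - \frac{3}{7}\right)^{2} = \left(- \frac{409}{7}\right)^{2} = \frac{167281}{49}$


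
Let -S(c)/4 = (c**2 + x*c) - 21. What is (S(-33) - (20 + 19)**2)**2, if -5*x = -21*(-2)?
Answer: 1190871081/25 ≈ 4.7635e+7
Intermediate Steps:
x = -42/5 (x = -(-21)*(-2)/5 = -1/5*42 = -42/5 ≈ -8.4000)
S(c) = 84 - 4*c**2 + 168*c/5 (S(c) = -4*((c**2 - 42*c/5) - 21) = -4*(-21 + c**2 - 42*c/5) = 84 - 4*c**2 + 168*c/5)
(S(-33) - (20 + 19)**2)**2 = ((84 - 4*(-33)**2 + (168/5)*(-33)) - (20 + 19)**2)**2 = ((84 - 4*1089 - 5544/5) - 1*39**2)**2 = ((84 - 4356 - 5544/5) - 1*1521)**2 = (-26904/5 - 1521)**2 = (-34509/5)**2 = 1190871081/25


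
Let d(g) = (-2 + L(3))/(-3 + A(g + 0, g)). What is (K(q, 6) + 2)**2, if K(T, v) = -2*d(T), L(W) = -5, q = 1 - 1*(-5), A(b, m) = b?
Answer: 400/9 ≈ 44.444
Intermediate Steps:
q = 6 (q = 1 + 5 = 6)
d(g) = -7/(-3 + g) (d(g) = (-2 - 5)/(-3 + (g + 0)) = -7/(-3 + g))
K(T, v) = 14/(-3 + T) (K(T, v) = -(-14)/(-3 + T) = 14/(-3 + T))
(K(q, 6) + 2)**2 = (14/(-3 + 6) + 2)**2 = (14/3 + 2)**2 = (20/3)**2 = 400/9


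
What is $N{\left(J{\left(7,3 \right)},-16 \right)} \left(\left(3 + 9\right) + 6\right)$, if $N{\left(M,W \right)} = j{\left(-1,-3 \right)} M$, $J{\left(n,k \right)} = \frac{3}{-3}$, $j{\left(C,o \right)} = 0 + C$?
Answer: $18$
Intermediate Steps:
$j{\left(C,o \right)} = C$
$J{\left(n,k \right)} = -1$ ($J{\left(n,k \right)} = 3 \left(- \frac{1}{3}\right) = -1$)
$N{\left(M,W \right)} = - M$
$N{\left(J{\left(7,3 \right)},-16 \right)} \left(\left(3 + 9\right) + 6\right) = \left(-1\right) \left(-1\right) \left(\left(3 + 9\right) + 6\right) = 1 \left(12 + 6\right) = 1 \cdot 18 = 18$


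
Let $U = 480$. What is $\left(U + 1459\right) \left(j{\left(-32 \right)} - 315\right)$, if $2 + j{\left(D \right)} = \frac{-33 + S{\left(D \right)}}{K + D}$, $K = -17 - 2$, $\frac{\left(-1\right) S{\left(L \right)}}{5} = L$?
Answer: $- \frac{31594066}{51} \approx -6.1949 \cdot 10^{5}$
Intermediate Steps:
$S{\left(L \right)} = - 5 L$
$K = -19$
$j{\left(D \right)} = -2 + \frac{-33 - 5 D}{-19 + D}$
$\left(U + 1459\right) \left(j{\left(-32 \right)} - 315\right) = \left(480 + 1459\right) \left(\frac{5 - -224}{-19 - 32} - 315\right) = 1939 \left(\frac{5 + 224}{-51} - 315\right) = 1939 \left(\left(- \frac{1}{51}\right) 229 - 315\right) = 1939 \left(- \frac{229}{51} - 315\right) = 1939 \left(- \frac{16294}{51}\right) = - \frac{31594066}{51}$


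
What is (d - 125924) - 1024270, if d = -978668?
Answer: -2128862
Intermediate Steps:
(d - 125924) - 1024270 = (-978668 - 125924) - 1024270 = -1104592 - 1024270 = -2128862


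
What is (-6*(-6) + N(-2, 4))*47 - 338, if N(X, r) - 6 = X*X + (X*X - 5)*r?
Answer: 1636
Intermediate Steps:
N(X, r) = 6 + X² + r*(-5 + X²) (N(X, r) = 6 + (X*X + (X*X - 5)*r) = 6 + (X² + (X² - 5)*r) = 6 + (X² + (-5 + X²)*r) = 6 + (X² + r*(-5 + X²)) = 6 + X² + r*(-5 + X²))
(-6*(-6) + N(-2, 4))*47 - 338 = (-6*(-6) + (6 + (-2)² - 5*4 + 4*(-2)²))*47 - 338 = (36 + (6 + 4 - 20 + 4*4))*47 - 338 = (36 + (6 + 4 - 20 + 16))*47 - 338 = (36 + 6)*47 - 338 = 42*47 - 338 = 1974 - 338 = 1636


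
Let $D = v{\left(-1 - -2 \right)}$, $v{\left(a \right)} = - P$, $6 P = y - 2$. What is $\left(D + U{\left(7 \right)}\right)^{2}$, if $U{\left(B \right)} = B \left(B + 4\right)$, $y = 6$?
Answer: $\frac{52441}{9} \approx 5826.8$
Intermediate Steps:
$P = \frac{2}{3}$ ($P = \frac{6 - 2}{6} = \frac{1}{6} \cdot 4 = \frac{2}{3} \approx 0.66667$)
$U{\left(B \right)} = B \left(4 + B\right)$
$v{\left(a \right)} = - \frac{2}{3}$ ($v{\left(a \right)} = \left(-1\right) \frac{2}{3} = - \frac{2}{3}$)
$D = - \frac{2}{3} \approx -0.66667$
$\left(D + U{\left(7 \right)}\right)^{2} = \left(- \frac{2}{3} + 7 \left(4 + 7\right)\right)^{2} = \left(- \frac{2}{3} + 7 \cdot 11\right)^{2} = \left(- \frac{2}{3} + 77\right)^{2} = \left(\frac{229}{3}\right)^{2} = \frac{52441}{9}$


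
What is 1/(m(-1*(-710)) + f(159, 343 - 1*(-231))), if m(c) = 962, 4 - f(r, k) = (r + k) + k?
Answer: -1/341 ≈ -0.0029326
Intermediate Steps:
f(r, k) = 4 - r - 2*k (f(r, k) = 4 - ((r + k) + k) = 4 - ((k + r) + k) = 4 - (r + 2*k) = 4 + (-r - 2*k) = 4 - r - 2*k)
1/(m(-1*(-710)) + f(159, 343 - 1*(-231))) = 1/(962 + (4 - 1*159 - 2*(343 - 1*(-231)))) = 1/(962 + (4 - 159 - 2*(343 + 231))) = 1/(962 + (4 - 159 - 2*574)) = 1/(962 + (4 - 159 - 1148)) = 1/(962 - 1303) = 1/(-341) = -1/341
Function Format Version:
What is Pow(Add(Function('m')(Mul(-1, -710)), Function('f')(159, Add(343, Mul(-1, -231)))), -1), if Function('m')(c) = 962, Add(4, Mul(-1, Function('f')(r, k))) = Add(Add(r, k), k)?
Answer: Rational(-1, 341) ≈ -0.0029326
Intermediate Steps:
Function('f')(r, k) = Add(4, Mul(-1, r), Mul(-2, k)) (Function('f')(r, k) = Add(4, Mul(-1, Add(Add(r, k), k))) = Add(4, Mul(-1, Add(Add(k, r), k))) = Add(4, Mul(-1, Add(r, Mul(2, k)))) = Add(4, Add(Mul(-1, r), Mul(-2, k))) = Add(4, Mul(-1, r), Mul(-2, k)))
Pow(Add(Function('m')(Mul(-1, -710)), Function('f')(159, Add(343, Mul(-1, -231)))), -1) = Pow(Add(962, Add(4, Mul(-1, 159), Mul(-2, Add(343, Mul(-1, -231))))), -1) = Pow(Add(962, Add(4, -159, Mul(-2, Add(343, 231)))), -1) = Pow(Add(962, Add(4, -159, Mul(-2, 574))), -1) = Pow(Add(962, Add(4, -159, -1148)), -1) = Pow(Add(962, -1303), -1) = Pow(-341, -1) = Rational(-1, 341)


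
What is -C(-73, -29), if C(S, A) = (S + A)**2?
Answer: -10404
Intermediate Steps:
C(S, A) = (A + S)**2
-C(-73, -29) = -(-29 - 73)**2 = -1*(-102)**2 = -1*10404 = -10404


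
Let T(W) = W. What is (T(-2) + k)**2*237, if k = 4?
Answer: 948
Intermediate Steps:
(T(-2) + k)**2*237 = (-2 + 4)**2*237 = 2**2*237 = 4*237 = 948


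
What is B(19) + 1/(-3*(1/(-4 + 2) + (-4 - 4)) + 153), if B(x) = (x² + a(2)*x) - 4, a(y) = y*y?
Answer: 154583/357 ≈ 433.01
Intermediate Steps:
a(y) = y²
B(x) = -4 + x² + 4*x (B(x) = (x² + 2²*x) - 4 = (x² + 4*x) - 4 = -4 + x² + 4*x)
B(19) + 1/(-3*(1/(-4 + 2) + (-4 - 4)) + 153) = (-4 + 19² + 4*19) + 1/(-3*(1/(-4 + 2) + (-4 - 4)) + 153) = (-4 + 361 + 76) + 1/(-3*(1/(-2) - 8) + 153) = 433 + 1/(-3*(-½ - 8) + 153) = 433 + 1/(-3*(-17/2) + 153) = 433 + 1/(51/2 + 153) = 433 + 1/(357/2) = 433 + 2/357 = 154583/357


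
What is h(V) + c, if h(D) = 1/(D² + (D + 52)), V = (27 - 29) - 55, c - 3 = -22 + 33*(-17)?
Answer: -1881519/3244 ≈ -580.00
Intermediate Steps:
c = -580 (c = 3 + (-22 + 33*(-17)) = 3 + (-22 - 561) = 3 - 583 = -580)
V = -57 (V = -2 - 55 = -57)
h(D) = 1/(52 + D + D²) (h(D) = 1/(D² + (52 + D)) = 1/(52 + D + D²))
h(V) + c = 1/(52 - 57 + (-57)²) - 580 = 1/(52 - 57 + 3249) - 580 = 1/3244 - 580 = -1881519/3244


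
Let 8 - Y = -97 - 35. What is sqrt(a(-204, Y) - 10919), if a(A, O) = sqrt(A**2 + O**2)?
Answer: sqrt(-10919 + 4*sqrt(3826)) ≈ 103.3*I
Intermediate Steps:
Y = 140 (Y = 8 - (-97 - 35) = 8 - 1*(-132) = 8 + 132 = 140)
sqrt(a(-204, Y) - 10919) = sqrt(sqrt((-204)**2 + 140**2) - 10919) = sqrt(sqrt(41616 + 19600) - 10919) = sqrt(sqrt(61216) - 10919) = sqrt(4*sqrt(3826) - 10919) = sqrt(-10919 + 4*sqrt(3826))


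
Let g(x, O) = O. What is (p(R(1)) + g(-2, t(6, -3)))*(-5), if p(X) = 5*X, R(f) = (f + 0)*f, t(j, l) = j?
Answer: -55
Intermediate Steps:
R(f) = f² (R(f) = f*f = f²)
(p(R(1)) + g(-2, t(6, -3)))*(-5) = (5*1² + 6)*(-5) = (5*1 + 6)*(-5) = (5 + 6)*(-5) = 11*(-5) = -55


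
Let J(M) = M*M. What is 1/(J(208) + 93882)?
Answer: 1/137146 ≈ 7.2915e-6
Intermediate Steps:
J(M) = M²
1/(J(208) + 93882) = 1/(208² + 93882) = 1/(43264 + 93882) = 1/137146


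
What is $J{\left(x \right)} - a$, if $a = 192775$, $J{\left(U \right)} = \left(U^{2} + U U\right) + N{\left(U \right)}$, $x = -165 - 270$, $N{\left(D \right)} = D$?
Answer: $185240$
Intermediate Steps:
$x = -435$ ($x = -165 - 270 = -435$)
$J{\left(U \right)} = U + 2 U^{2}$ ($J{\left(U \right)} = \left(U^{2} + U U\right) + U = \left(U^{2} + U^{2}\right) + U = 2 U^{2} + U = U + 2 U^{2}$)
$J{\left(x \right)} - a = - 435 \left(1 + 2 \left(-435\right)\right) - 192775 = - 435 \left(1 - 870\right) - 192775 = \left(-435\right) \left(-869\right) - 192775 = 378015 - 192775 = 185240$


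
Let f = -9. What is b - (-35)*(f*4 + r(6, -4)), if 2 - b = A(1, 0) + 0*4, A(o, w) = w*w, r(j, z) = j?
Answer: -1048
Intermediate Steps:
A(o, w) = w**2
b = 2 (b = 2 - (0**2 + 0*4) = 2 - (0 + 0) = 2 - 1*0 = 2 + 0 = 2)
b - (-35)*(f*4 + r(6, -4)) = 2 - (-35)*(-9*4 + 6) = 2 - (-35)*(-36 + 6) = 2 - (-35)*(-30) = 2 - 1*1050 = 2 - 1050 = -1048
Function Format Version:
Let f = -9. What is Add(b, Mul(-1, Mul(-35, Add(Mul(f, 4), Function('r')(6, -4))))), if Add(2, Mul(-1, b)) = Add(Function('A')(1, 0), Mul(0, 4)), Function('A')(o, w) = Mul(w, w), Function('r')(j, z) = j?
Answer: -1048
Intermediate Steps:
Function('A')(o, w) = Pow(w, 2)
b = 2 (b = Add(2, Mul(-1, Add(Pow(0, 2), Mul(0, 4)))) = Add(2, Mul(-1, Add(0, 0))) = Add(2, Mul(-1, 0)) = Add(2, 0) = 2)
Add(b, Mul(-1, Mul(-35, Add(Mul(f, 4), Function('r')(6, -4))))) = Add(2, Mul(-1, Mul(-35, Add(Mul(-9, 4), 6)))) = Add(2, Mul(-1, Mul(-35, Add(-36, 6)))) = Add(2, Mul(-1, Mul(-35, -30))) = Add(2, Mul(-1, 1050)) = Add(2, -1050) = -1048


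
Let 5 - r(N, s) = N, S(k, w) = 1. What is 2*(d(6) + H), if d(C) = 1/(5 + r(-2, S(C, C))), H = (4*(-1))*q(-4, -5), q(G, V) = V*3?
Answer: 721/6 ≈ 120.17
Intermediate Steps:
q(G, V) = 3*V
r(N, s) = 5 - N
H = 60 (H = (4*(-1))*(3*(-5)) = -4*(-15) = 60)
d(C) = 1/12 (d(C) = 1/(5 + (5 - 1*(-2))) = 1/(5 + (5 + 2)) = 1/(5 + 7) = 1/12)
2*(d(6) + H) = 2*(1/12 + 60) = 2*(721/12) = 721/6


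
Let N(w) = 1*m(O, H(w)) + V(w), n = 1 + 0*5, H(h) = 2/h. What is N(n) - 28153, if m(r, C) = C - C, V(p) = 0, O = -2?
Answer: -28153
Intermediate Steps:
m(r, C) = 0
n = 1 (n = 1 + 0 = 1)
N(w) = 0 (N(w) = 1*0 + 0 = 0 + 0 = 0)
N(n) - 28153 = 0 - 28153 = -28153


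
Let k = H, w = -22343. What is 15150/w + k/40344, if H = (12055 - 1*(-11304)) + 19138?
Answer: 338298871/901405992 ≈ 0.37530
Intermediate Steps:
H = 42497 (H = (12055 + 11304) + 19138 = 23359 + 19138 = 42497)
k = 42497
15150/w + k/40344 = 15150/(-22343) + 42497/40344 = 15150*(-1/22343) + 42497*(1/40344) = -15150/22343 + 42497/40344 = 338298871/901405992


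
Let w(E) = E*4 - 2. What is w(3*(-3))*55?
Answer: -2090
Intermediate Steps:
w(E) = -2 + 4*E (w(E) = 4*E - 2 = -2 + 4*E)
w(3*(-3))*55 = (-2 + 4*(3*(-3)))*55 = (-2 + 4*(-9))*55 = (-2 - 36)*55 = -38*55 = -2090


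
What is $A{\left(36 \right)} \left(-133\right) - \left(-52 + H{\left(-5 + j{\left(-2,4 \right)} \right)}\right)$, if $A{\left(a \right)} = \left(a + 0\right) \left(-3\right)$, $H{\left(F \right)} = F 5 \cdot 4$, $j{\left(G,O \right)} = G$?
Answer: $14556$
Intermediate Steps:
$H{\left(F \right)} = 20 F$ ($H{\left(F \right)} = 5 F 4 = 20 F$)
$A{\left(a \right)} = - 3 a$ ($A{\left(a \right)} = a \left(-3\right) = - 3 a$)
$A{\left(36 \right)} \left(-133\right) - \left(-52 + H{\left(-5 + j{\left(-2,4 \right)} \right)}\right) = \left(-3\right) 36 \left(-133\right) - \left(-52 + 20 \left(-5 - 2\right)\right) = \left(-108\right) \left(-133\right) - \left(-52 + 20 \left(-7\right)\right) = 14364 + \left(52 - -140\right) = 14364 + \left(52 + 140\right) = 14364 + 192 = 14556$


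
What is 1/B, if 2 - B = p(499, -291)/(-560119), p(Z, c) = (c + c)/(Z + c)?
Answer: 58252376/116504461 ≈ 0.50000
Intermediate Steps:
p(Z, c) = 2*c/(Z + c) (p(Z, c) = (2*c)/(Z + c) = 2*c/(Z + c))
B = 116504461/58252376 (B = 2 - 2*(-291)/(499 - 291)/(-560119) = 2 - 2*(-291)/208*(-1)/560119 = 2 - 2*(-291)*(1/208)*(-1)/560119 = 2 - (-291)*(-1)/(104*560119) = 2 - 1*291/58252376 = 2 - 291/58252376 = 116504461/58252376 ≈ 2.0000)
1/B = 1/(116504461/58252376) = 58252376/116504461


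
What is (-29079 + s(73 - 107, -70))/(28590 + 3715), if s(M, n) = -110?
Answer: -29189/32305 ≈ -0.90354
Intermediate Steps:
(-29079 + s(73 - 107, -70))/(28590 + 3715) = (-29079 - 110)/(28590 + 3715) = -29189/32305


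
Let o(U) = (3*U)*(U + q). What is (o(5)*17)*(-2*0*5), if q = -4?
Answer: 0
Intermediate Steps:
o(U) = 3*U*(-4 + U) (o(U) = (3*U)*(U - 4) = (3*U)*(-4 + U) = 3*U*(-4 + U))
(o(5)*17)*(-2*0*5) = ((3*5*(-4 + 5))*17)*(-2*0*5) = ((3*5*1)*17)*(0*5) = (15*17)*0 = 255*0 = 0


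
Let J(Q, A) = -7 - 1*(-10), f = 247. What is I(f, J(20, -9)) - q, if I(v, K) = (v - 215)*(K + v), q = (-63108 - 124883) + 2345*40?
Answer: 102191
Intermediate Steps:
J(Q, A) = 3 (J(Q, A) = -7 + 10 = 3)
q = -94191 (q = -187991 + 93800 = -94191)
I(v, K) = (-215 + v)*(K + v)
I(f, J(20, -9)) - q = (247² - 215*3 - 215*247 + 3*247) - 1*(-94191) = (61009 - 645 - 53105 + 741) + 94191 = 8000 + 94191 = 102191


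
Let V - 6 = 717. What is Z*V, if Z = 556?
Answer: 401988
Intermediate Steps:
V = 723 (V = 6 + 717 = 723)
Z*V = 556*723 = 401988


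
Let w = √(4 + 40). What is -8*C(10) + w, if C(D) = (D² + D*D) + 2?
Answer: -1616 + 2*√11 ≈ -1609.4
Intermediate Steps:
C(D) = 2 + 2*D² (C(D) = (D² + D²) + 2 = 2*D² + 2 = 2 + 2*D²)
w = 2*√11 (w = √44 = 2*√11 ≈ 6.6332)
-8*C(10) + w = -8*(2 + 2*10²) + 2*√11 = -8*(2 + 2*100) + 2*√11 = -8*(2 + 200) + 2*√11 = -8*202 + 2*√11 = -1616 + 2*√11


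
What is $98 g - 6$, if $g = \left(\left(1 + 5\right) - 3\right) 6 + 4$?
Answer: $2150$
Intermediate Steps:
$g = 22$ ($g = \left(6 - 3\right) 6 + 4 = 3 \cdot 6 + 4 = 18 + 4 = 22$)
$98 g - 6 = 98 \cdot 22 - 6 = 2156 - 6 = 2150$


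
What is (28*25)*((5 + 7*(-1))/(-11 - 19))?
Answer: 140/3 ≈ 46.667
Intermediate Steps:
(28*25)*((5 + 7*(-1))/(-11 - 19)) = 700*((5 - 7)/(-30)) = 700*(-2*(-1/30)) = 700*(1/15) = 140/3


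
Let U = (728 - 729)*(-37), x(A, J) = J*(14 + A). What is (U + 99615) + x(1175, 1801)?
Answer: 2241041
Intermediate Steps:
U = 37 (U = -1*(-37) = 37)
(U + 99615) + x(1175, 1801) = (37 + 99615) + 1801*(14 + 1175) = 99652 + 1801*1189 = 99652 + 2141389 = 2241041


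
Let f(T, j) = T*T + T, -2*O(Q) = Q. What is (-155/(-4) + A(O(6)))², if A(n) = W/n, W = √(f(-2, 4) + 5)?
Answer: 216337/144 - 155*√7/6 ≈ 1434.0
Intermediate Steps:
O(Q) = -Q/2
f(T, j) = T + T² (f(T, j) = T² + T = T + T²)
W = √7 (W = √(-2*(1 - 2) + 5) = √(-2*(-1) + 5) = √(2 + 5) = √7 ≈ 2.6458)
A(n) = √7/n
(-155/(-4) + A(O(6)))² = (-155/(-4) + √7/((-½*6)))² = (-155*(-¼) + √7/(-3))² = (155/4 + √7*(-⅓))² = (155/4 - √7/3)²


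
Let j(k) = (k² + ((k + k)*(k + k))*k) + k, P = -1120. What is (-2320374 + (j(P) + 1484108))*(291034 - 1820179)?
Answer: 8592716831366970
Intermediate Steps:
j(k) = k + k² + 4*k³ (j(k) = (k² + ((2*k)*(2*k))*k) + k = (k² + (4*k²)*k) + k = (k² + 4*k³) + k = k + k² + 4*k³)
(-2320374 + (j(P) + 1484108))*(291034 - 1820179) = (-2320374 + (-1120*(1 - 1120 + 4*(-1120)²) + 1484108))*(291034 - 1820179) = (-2320374 + (-1120*(1 - 1120 + 4*1254400) + 1484108))*(-1529145) = (-2320374 + (-1120*(1 - 1120 + 5017600) + 1484108))*(-1529145) = (-2320374 + (-1120*5016481 + 1484108))*(-1529145) = (-2320374 + (-5618458720 + 1484108))*(-1529145) = (-2320374 - 5616974612)*(-1529145) = -5619294986*(-1529145) = 8592716831366970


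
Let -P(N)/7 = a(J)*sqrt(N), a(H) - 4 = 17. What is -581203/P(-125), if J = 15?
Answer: -83029*I*sqrt(5)/525 ≈ -353.64*I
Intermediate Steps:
a(H) = 21 (a(H) = 4 + 17 = 21)
P(N) = -147*sqrt(N)
-581203/P(-125) = -581203*I*sqrt(5)/3675 = -83029*I*sqrt(5)/525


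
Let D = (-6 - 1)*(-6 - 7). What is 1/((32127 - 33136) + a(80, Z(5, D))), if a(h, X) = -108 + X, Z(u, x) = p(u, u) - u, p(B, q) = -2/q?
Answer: -5/5612 ≈ -0.00089095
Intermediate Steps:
D = 91 (D = -7*(-13) = 91)
Z(u, x) = -u - 2/u (Z(u, x) = -2/u - u = -u - 2/u)
1/((32127 - 33136) + a(80, Z(5, D))) = 1/((32127 - 33136) + (-108 + (-1*5 - 2/5))) = 1/(-1009 + (-108 + (-5 - 2*⅕))) = 1/(-1009 + (-108 + (-5 - ⅖))) = 1/(-1009 + (-108 - 27/5)) = 1/(-1009 - 567/5) = 1/(-5612/5) = -5/5612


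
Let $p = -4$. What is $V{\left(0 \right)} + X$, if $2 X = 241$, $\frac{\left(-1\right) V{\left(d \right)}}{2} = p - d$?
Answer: $\frac{257}{2} \approx 128.5$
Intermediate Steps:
$V{\left(d \right)} = 8 + 2 d$ ($V{\left(d \right)} = - 2 \left(-4 - d\right) = 8 + 2 d$)
$X = \frac{241}{2}$ ($X = \frac{1}{2} \cdot 241 = \frac{241}{2} \approx 120.5$)
$V{\left(0 \right)} + X = \left(8 + 2 \cdot 0\right) + \frac{241}{2} = \left(8 + 0\right) + \frac{241}{2} = 8 + \frac{241}{2} = \frac{257}{2}$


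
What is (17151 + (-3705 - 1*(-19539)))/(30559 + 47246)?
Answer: 733/1729 ≈ 0.42394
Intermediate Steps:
(17151 + (-3705 - 1*(-19539)))/(30559 + 47246) = (17151 + (-3705 + 19539))/77805 = (17151 + 15834)*(1/77805) = 32985*(1/77805) = 733/1729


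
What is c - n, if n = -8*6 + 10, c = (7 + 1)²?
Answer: 102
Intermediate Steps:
c = 64 (c = 8² = 64)
n = -38 (n = -48 + 10 = -38)
c - n = 64 - 1*(-38) = 64 + 38 = 102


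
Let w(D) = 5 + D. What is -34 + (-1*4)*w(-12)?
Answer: -6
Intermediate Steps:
-34 + (-1*4)*w(-12) = -34 + (-1*4)*(5 - 12) = -34 - 4*(-7) = -34 + 28 = -6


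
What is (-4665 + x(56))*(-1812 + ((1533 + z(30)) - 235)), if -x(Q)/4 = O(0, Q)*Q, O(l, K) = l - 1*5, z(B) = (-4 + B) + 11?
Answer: 1690965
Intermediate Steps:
z(B) = 7 + B
O(l, K) = -5 + l (O(l, K) = l - 5 = -5 + l)
x(Q) = 20*Q (x(Q) = -4*(-5 + 0)*Q = -(-20)*Q = 20*Q)
(-4665 + x(56))*(-1812 + ((1533 + z(30)) - 235)) = (-4665 + 20*56)*(-1812 + ((1533 + (7 + 30)) - 235)) = (-4665 + 1120)*(-1812 + ((1533 + 37) - 235)) = -3545*(-1812 + (1570 - 235)) = -3545*(-1812 + 1335) = -3545*(-477) = 1690965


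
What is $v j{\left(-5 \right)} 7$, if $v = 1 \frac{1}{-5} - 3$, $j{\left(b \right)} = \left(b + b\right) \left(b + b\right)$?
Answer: $-2240$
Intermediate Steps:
$j{\left(b \right)} = 4 b^{2}$ ($j{\left(b \right)} = 2 b 2 b = 4 b^{2}$)
$v = - \frac{16}{5}$ ($v = 1 \left(- \frac{1}{5}\right) - 3 = - \frac{1}{5} - 3 = - \frac{16}{5} \approx -3.2$)
$v j{\left(-5 \right)} 7 = - \frac{16 \cdot 4 \left(-5\right)^{2}}{5} \cdot 7 = - \frac{16 \cdot 4 \cdot 25}{5} \cdot 7 = \left(- \frac{16}{5}\right) 100 \cdot 7 = \left(-320\right) 7 = -2240$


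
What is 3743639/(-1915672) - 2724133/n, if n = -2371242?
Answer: -1829264358631/2271260952312 ≈ -0.80540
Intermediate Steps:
3743639/(-1915672) - 2724133/n = 3743639/(-1915672) - 2724133/(-2371242) = 3743639*(-1/1915672) - 2724133*(-1/2371242) = -3743639/1915672 + 2724133/2371242 = -1829264358631/2271260952312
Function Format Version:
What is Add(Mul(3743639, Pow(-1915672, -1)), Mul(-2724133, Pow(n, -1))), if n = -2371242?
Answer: Rational(-1829264358631, 2271260952312) ≈ -0.80540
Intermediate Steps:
Add(Mul(3743639, Pow(-1915672, -1)), Mul(-2724133, Pow(n, -1))) = Add(Mul(3743639, Pow(-1915672, -1)), Mul(-2724133, Pow(-2371242, -1))) = Add(Mul(3743639, Rational(-1, 1915672)), Mul(-2724133, Rational(-1, 2371242))) = Add(Rational(-3743639, 1915672), Rational(2724133, 2371242)) = Rational(-1829264358631, 2271260952312)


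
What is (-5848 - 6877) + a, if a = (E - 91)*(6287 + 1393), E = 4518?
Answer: 33986635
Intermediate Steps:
a = 33999360 (a = (4518 - 91)*(6287 + 1393) = 4427*7680 = 33999360)
(-5848 - 6877) + a = (-5848 - 6877) + 33999360 = -12725 + 33999360 = 33986635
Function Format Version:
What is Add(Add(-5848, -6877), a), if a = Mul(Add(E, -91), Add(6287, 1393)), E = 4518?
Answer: 33986635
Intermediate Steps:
a = 33999360 (a = Mul(Add(4518, -91), Add(6287, 1393)) = Mul(4427, 7680) = 33999360)
Add(Add(-5848, -6877), a) = Add(Add(-5848, -6877), 33999360) = Add(-12725, 33999360) = 33986635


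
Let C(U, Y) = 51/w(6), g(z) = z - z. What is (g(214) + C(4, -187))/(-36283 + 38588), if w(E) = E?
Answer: 17/4610 ≈ 0.0036876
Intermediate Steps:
g(z) = 0
C(U, Y) = 17/2 (C(U, Y) = 51/6 = 51*(⅙) = 17/2)
(g(214) + C(4, -187))/(-36283 + 38588) = (0 + 17/2)/(-36283 + 38588) = (17/2)/2305 = (17/2)*(1/2305) = 17/4610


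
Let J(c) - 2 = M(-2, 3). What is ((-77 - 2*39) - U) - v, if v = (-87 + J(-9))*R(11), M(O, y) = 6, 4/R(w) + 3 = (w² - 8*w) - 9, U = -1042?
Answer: 18943/21 ≈ 902.05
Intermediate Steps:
R(w) = 4/(-12 + w² - 8*w) (R(w) = 4/(-3 + ((w² - 8*w) - 9)) = 4/(-3 + (-9 + w² - 8*w)) = 4/(-12 + w² - 8*w))
J(c) = 8 (J(c) = 2 + 6 = 8)
v = -316/21 (v = (-87 + 8)*(4/(-12 + 11² - 8*11)) = -316/(-12 + 121 - 88) = -316/21 ≈ -15.048)
((-77 - 2*39) - U) - v = ((-77 - 2*39) - 1*(-1042)) - 1*(-316/21) = ((-77 - 78) + 1042) + 316/21 = (-155 + 1042) + 316/21 = 887 + 316/21 = 18943/21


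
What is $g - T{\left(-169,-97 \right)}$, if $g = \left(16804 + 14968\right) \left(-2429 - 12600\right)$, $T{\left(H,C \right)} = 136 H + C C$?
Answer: $-477487813$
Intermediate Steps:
$T{\left(H,C \right)} = C^{2} + 136 H$ ($T{\left(H,C \right)} = 136 H + C^{2} = C^{2} + 136 H$)
$g = -477501388$ ($g = 31772 \left(-15029\right) = -477501388$)
$g - T{\left(-169,-97 \right)} = -477501388 - \left(\left(-97\right)^{2} + 136 \left(-169\right)\right) = -477501388 - \left(9409 - 22984\right) = -477501388 - -13575 = -477501388 + 13575 = -477487813$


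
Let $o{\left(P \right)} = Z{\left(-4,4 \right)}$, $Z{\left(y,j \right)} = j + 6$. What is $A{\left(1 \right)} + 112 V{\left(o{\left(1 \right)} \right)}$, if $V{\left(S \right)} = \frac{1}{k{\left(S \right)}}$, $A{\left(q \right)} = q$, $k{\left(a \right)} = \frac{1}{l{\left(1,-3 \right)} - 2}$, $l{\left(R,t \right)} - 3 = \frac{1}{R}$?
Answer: $225$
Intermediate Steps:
$Z{\left(y,j \right)} = 6 + j$
$l{\left(R,t \right)} = 3 + \frac{1}{R}$
$k{\left(a \right)} = \frac{1}{2}$ ($k{\left(a \right)} = \frac{1}{\left(3 + 1^{-1}\right) - 2} = \frac{1}{\left(3 + 1\right) - 2} = \frac{1}{4 - 2} = \frac{1}{2}$)
$o{\left(P \right)} = 10$ ($o{\left(P \right)} = 6 + 4 = 10$)
$V{\left(S \right)} = 2$ ($V{\left(S \right)} = \frac{1}{\frac{1}{2}} = 2$)
$A{\left(1 \right)} + 112 V{\left(o{\left(1 \right)} \right)} = 1 + 112 \cdot 2 = 1 + 224 = 225$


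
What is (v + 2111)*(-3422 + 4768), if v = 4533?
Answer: 8942824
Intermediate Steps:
(v + 2111)*(-3422 + 4768) = (4533 + 2111)*(-3422 + 4768) = 6644*1346 = 8942824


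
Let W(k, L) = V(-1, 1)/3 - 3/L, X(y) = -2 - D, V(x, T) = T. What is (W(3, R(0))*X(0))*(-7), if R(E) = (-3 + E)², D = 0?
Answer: 0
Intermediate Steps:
X(y) = -2 (X(y) = -2 - 1*0 = -2 + 0 = -2)
W(k, L) = ⅓ - 3/L (W(k, L) = 1/3 - 3/L = 1*(⅓) - 3/L = ⅓ - 3/L)
(W(3, R(0))*X(0))*(-7) = (((-9 + (-3 + 0)²)/(3*((-3 + 0)²)))*(-2))*(-7) = (((-9 + (-3)²)/(3*((-3)²)))*(-2))*(-7) = (((⅓)*(-9 + 9)/9)*(-2))*(-7) = (((⅓)*(⅑)*0)*(-2))*(-7) = (0*(-2))*(-7) = 0*(-7) = 0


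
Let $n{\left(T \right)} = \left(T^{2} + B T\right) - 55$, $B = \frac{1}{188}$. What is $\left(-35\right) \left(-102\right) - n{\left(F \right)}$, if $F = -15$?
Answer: $\frac{639215}{188} \approx 3400.1$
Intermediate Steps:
$B = \frac{1}{188} \approx 0.0053191$
$n{\left(T \right)} = -55 + T^{2} + \frac{T}{188}$ ($n{\left(T \right)} = \left(T^{2} + \frac{T}{188}\right) - 55 = -55 + T^{2} + \frac{T}{188}$)
$\left(-35\right) \left(-102\right) - n{\left(F \right)} = \left(-35\right) \left(-102\right) - \left(-55 + \left(-15\right)^{2} + \frac{1}{188} \left(-15\right)\right) = 3570 - \left(-55 + 225 - \frac{15}{188}\right) = 3570 - \frac{31945}{188} = \frac{639215}{188}$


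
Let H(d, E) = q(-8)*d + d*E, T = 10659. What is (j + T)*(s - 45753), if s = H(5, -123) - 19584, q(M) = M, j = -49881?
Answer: 2588338224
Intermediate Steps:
H(d, E) = -8*d + E*d (H(d, E) = -8*d + d*E = -8*d + E*d)
s = -20239 (s = 5*(-8 - 123) - 19584 = 5*(-131) - 19584 = -655 - 19584 = -20239)
(j + T)*(s - 45753) = (-49881 + 10659)*(-20239 - 45753) = -39222*(-65992) = 2588338224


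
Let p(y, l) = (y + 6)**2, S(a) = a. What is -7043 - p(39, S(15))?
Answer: -9068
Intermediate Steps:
p(y, l) = (6 + y)**2
-7043 - p(39, S(15)) = -7043 - (6 + 39)**2 = -7043 - 1*45**2 = -7043 - 1*2025 = -7043 - 2025 = -9068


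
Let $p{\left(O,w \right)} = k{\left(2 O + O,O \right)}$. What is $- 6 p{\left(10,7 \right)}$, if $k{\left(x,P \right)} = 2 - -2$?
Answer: $-24$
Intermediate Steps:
$k{\left(x,P \right)} = 4$ ($k{\left(x,P \right)} = 2 + 2 = 4$)
$p{\left(O,w \right)} = 4$
$- 6 p{\left(10,7 \right)} = \left(-6\right) 4 = -24$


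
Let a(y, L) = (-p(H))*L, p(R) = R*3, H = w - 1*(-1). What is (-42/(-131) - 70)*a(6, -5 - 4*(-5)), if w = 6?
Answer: 2875320/131 ≈ 21949.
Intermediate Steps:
H = 7 (H = 6 - 1*(-1) = 6 + 1 = 7)
p(R) = 3*R
a(y, L) = -21*L (a(y, L) = (-3*7)*L = (-1*21)*L = -21*L)
(-42/(-131) - 70)*a(6, -5 - 4*(-5)) = (-42/(-131) - 70)*(-21*(-5 - 4*(-5))) = (-42*(-1/131) - 70)*(-21*(-5 + 20)) = (42/131 - 70)*(-21*15) = -9128/131*(-315) = 2875320/131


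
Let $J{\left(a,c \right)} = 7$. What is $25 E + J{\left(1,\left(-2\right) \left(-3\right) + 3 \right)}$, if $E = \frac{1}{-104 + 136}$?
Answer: $\frac{249}{32} \approx 7.7813$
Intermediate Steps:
$E = \frac{1}{32} \approx 0.03125$
$25 E + J{\left(1,\left(-2\right) \left(-3\right) + 3 \right)} = 25 \cdot \frac{1}{32} + 7 = \frac{25}{32} + 7 = \frac{249}{32}$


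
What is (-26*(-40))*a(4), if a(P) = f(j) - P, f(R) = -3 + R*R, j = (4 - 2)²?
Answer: 9360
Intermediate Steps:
j = 4 (j = 2² = 4)
f(R) = -3 + R²
a(P) = 13 - P (a(P) = (-3 + 4²) - P = (-3 + 16) - P = 13 - P)
(-26*(-40))*a(4) = (-26*(-40))*(13 - 1*4) = 1040*(13 - 4) = 1040*9 = 9360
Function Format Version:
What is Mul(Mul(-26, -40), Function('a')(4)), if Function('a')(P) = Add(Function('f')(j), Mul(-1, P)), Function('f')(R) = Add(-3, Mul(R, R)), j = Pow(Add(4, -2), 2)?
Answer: 9360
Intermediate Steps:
j = 4 (j = Pow(2, 2) = 4)
Function('f')(R) = Add(-3, Pow(R, 2))
Function('a')(P) = Add(13, Mul(-1, P)) (Function('a')(P) = Add(Add(-3, Pow(4, 2)), Mul(-1, P)) = Add(Add(-3, 16), Mul(-1, P)) = Add(13, Mul(-1, P)))
Mul(Mul(-26, -40), Function('a')(4)) = Mul(Mul(-26, -40), Add(13, Mul(-1, 4))) = Mul(1040, Add(13, -4)) = Mul(1040, 9) = 9360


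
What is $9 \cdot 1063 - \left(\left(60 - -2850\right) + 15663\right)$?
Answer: $-9006$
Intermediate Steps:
$9 \cdot 1063 - \left(\left(60 - -2850\right) + 15663\right) = 9567 - \left(\left(60 + 2850\right) + 15663\right) = 9567 - \left(2910 + 15663\right) = 9567 - 18573 = -9006$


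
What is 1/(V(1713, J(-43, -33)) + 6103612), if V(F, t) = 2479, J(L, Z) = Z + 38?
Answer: 1/6106091 ≈ 1.6377e-7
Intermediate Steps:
J(L, Z) = 38 + Z
1/(V(1713, J(-43, -33)) + 6103612) = 1/(2479 + 6103612) = 1/6106091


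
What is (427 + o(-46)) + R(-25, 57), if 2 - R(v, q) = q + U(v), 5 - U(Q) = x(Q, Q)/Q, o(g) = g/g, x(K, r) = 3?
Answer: 9197/25 ≈ 367.88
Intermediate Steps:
o(g) = 1
U(Q) = 5 - 3/Q
R(v, q) = -3 - q + 3/v (R(v, q) = 2 - (q + (5 - 3/v)) = 2 - (5 + q - 3/v) = 2 + (-5 - q + 3/v) = -3 - q + 3/v)
(427 + o(-46)) + R(-25, 57) = (427 + 1) + (-3 - 1*57 + 3/(-25)) = 428 + (-3 - 57 + 3*(-1/25)) = 428 + (-3 - 57 - 3/25) = 428 - 1503/25 = 9197/25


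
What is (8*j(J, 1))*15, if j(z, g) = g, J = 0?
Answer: 120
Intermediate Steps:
(8*j(J, 1))*15 = (8*1)*15 = 8*15 = 120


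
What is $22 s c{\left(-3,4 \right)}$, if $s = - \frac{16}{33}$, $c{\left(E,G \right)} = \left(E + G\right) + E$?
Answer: $\frac{64}{3} \approx 21.333$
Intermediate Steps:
$c{\left(E,G \right)} = G + 2 E$
$s = - \frac{16}{33}$ ($s = \left(-16\right) \frac{1}{33} = - \frac{16}{33} \approx -0.48485$)
$22 s c{\left(-3,4 \right)} = 22 \left(- \frac{16}{33}\right) \left(4 + 2 \left(-3\right)\right) = - \frac{32 \left(4 - 6\right)}{3} = \left(- \frac{32}{3}\right) \left(-2\right) = \frac{64}{3}$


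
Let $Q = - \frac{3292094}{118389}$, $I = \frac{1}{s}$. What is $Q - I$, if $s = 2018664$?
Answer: $- \frac{2215210586935}{79662537432} \approx -27.807$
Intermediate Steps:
$I = \frac{1}{2018664} \approx 4.9538 \cdot 10^{-7}$
$Q = - \frac{3292094}{118389}$ ($Q = \left(-3292094\right) \frac{1}{118389} = - \frac{3292094}{118389} \approx -27.807$)
$Q - I = - \frac{3292094}{118389} - \frac{1}{2018664} = - \frac{2215210586935}{79662537432}$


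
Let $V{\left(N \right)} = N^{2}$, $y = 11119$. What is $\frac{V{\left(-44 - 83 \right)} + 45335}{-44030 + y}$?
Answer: $- \frac{61464}{32911} \approx -1.8676$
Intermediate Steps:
$\frac{V{\left(-44 - 83 \right)} + 45335}{-44030 + y} = \frac{\left(-44 - 83\right)^{2} + 45335}{-44030 + 11119} = \frac{\left(-127\right)^{2} + 45335}{-32911} = \left(16129 + 45335\right) \left(- \frac{1}{32911}\right) = 61464 \left(- \frac{1}{32911}\right) = - \frac{61464}{32911}$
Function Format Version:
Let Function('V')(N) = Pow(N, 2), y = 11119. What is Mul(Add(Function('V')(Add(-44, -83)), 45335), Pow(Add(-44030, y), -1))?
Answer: Rational(-61464, 32911) ≈ -1.8676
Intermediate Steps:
Mul(Add(Function('V')(Add(-44, -83)), 45335), Pow(Add(-44030, y), -1)) = Mul(Add(Pow(Add(-44, -83), 2), 45335), Pow(Add(-44030, 11119), -1)) = Mul(Add(Pow(-127, 2), 45335), Pow(-32911, -1)) = Mul(Add(16129, 45335), Rational(-1, 32911)) = Mul(61464, Rational(-1, 32911)) = Rational(-61464, 32911)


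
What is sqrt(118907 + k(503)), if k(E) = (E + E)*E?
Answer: 5*sqrt(24997) ≈ 790.52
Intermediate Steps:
k(E) = 2*E**2 (k(E) = (2*E)*E = 2*E**2)
sqrt(118907 + k(503)) = sqrt(118907 + 2*503**2) = sqrt(118907 + 2*253009) = sqrt(118907 + 506018) = sqrt(624925) = 5*sqrt(24997)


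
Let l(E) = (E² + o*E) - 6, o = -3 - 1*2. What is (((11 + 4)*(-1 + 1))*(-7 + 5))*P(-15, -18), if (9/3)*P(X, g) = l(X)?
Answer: 0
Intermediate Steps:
o = -5 (o = -3 - 2 = -5)
l(E) = -6 + E² - 5*E (l(E) = (E² - 5*E) - 6 = -6 + E² - 5*E)
P(X, g) = -2 - 5*X/3 + X²/3 (P(X, g) = (-6 + X² - 5*X)/3 = -2 - 5*X/3 + X²/3)
(((11 + 4)*(-1 + 1))*(-7 + 5))*P(-15, -18) = (((11 + 4)*(-1 + 1))*(-7 + 5))*(-2 - 5/3*(-15) + (⅓)*(-15)²) = ((15*0)*(-2))*(-2 + 25 + (⅓)*225) = (0*(-2))*(-2 + 25 + 75) = 0*98 = 0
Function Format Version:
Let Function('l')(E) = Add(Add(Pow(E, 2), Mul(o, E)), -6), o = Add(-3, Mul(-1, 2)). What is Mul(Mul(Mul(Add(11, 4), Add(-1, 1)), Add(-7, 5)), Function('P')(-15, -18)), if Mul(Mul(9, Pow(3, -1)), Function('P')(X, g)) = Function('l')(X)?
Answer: 0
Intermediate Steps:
o = -5 (o = Add(-3, -2) = -5)
Function('l')(E) = Add(-6, Pow(E, 2), Mul(-5, E)) (Function('l')(E) = Add(Add(Pow(E, 2), Mul(-5, E)), -6) = Add(-6, Pow(E, 2), Mul(-5, E)))
Function('P')(X, g) = Add(-2, Mul(Rational(-5, 3), X), Mul(Rational(1, 3), Pow(X, 2))) (Function('P')(X, g) = Mul(Rational(1, 3), Add(-6, Pow(X, 2), Mul(-5, X))) = Add(-2, Mul(Rational(-5, 3), X), Mul(Rational(1, 3), Pow(X, 2))))
Mul(Mul(Mul(Add(11, 4), Add(-1, 1)), Add(-7, 5)), Function('P')(-15, -18)) = Mul(Mul(Mul(Add(11, 4), Add(-1, 1)), Add(-7, 5)), Add(-2, Mul(Rational(-5, 3), -15), Mul(Rational(1, 3), Pow(-15, 2)))) = Mul(Mul(Mul(15, 0), -2), Add(-2, 25, Mul(Rational(1, 3), 225))) = Mul(Mul(0, -2), Add(-2, 25, 75)) = Mul(0, 98) = 0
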